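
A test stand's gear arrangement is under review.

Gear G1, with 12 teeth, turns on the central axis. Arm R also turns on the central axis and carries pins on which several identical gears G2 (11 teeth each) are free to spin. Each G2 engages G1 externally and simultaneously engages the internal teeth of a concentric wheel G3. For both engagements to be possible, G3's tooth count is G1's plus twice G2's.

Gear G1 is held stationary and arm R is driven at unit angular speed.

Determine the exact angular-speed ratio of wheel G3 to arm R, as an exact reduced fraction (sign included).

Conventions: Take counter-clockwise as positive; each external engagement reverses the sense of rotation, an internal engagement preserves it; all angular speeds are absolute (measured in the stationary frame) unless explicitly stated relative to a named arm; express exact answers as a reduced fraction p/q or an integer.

planetary set (12T centre, 11T on arm, 34T internal) — Willis relation
ring teeth: 12 + 2·11 = 34
12(ω_sun−ω_arm) = −34(ω_ring−ω_arm),  ω_sun = 0, ω_arm = 1
ω_ring = 1 − (12/34)(0−1) = 23/17
ω_out/ω_in = 23/17

23/17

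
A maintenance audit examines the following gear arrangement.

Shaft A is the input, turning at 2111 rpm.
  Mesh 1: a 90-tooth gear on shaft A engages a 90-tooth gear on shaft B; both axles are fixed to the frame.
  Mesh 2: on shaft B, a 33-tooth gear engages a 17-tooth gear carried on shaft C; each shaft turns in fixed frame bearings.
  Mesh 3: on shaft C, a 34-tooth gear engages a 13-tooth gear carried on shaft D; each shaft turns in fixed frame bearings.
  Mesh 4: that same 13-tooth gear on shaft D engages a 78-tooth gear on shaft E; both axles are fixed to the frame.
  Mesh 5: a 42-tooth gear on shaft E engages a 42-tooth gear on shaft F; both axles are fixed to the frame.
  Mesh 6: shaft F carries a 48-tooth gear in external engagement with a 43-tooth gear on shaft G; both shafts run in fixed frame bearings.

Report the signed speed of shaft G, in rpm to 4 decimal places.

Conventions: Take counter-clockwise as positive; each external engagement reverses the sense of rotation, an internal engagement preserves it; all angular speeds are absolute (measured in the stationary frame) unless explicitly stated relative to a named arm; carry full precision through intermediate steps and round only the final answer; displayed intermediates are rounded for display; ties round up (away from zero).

+1993.9320 rpm

topology: fixed-axis compound train — 6 meshes, A→G
mesh 1 [90T→90T]: ω = 2111.0000×90/90 = 2111.0000 rpm, sense flips to −
mesh 2 [33T→17T]: ω = 2111.0000×33/17 = 4097.8235 rpm, sense flips to +
mesh 3 [34T→13T]: ω = 4097.8235×34/13 = 10717.3846 rpm, sense flips to −
mesh 4 [13T→78T]: ω = 10717.3846×13/78 = 1786.2308 rpm, sense flips to +
mesh 5 [42T→42T]: ω = 1786.2308×42/42 = 1786.2308 rpm, sense flips to −
mesh 6 [48T→43T]: ω = 1786.2308×48/43 = 1993.9320 rpm, sense flips to +
signed output speed = +1993.9320 rpm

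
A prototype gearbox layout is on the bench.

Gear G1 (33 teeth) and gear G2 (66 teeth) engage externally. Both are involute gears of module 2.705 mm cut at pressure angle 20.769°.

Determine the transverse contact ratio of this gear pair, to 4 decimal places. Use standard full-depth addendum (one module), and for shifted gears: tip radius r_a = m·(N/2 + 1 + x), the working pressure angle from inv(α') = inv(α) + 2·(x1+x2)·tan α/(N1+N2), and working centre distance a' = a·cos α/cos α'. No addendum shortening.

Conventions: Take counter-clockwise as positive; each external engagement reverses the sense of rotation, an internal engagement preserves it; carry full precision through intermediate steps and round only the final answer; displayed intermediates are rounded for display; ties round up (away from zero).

recognized (one external pair, fixed centres): single-mesh tooth geometry, m = 2.705, N1 = 33, N2 = 66
base radii: r_b1 = 41.732176, r_b2 = 83.464352
tip radii: r_a1 = 47.337500, r_a2 = 91.970000
no profile shift: α' = α, a' = a
action lengths: √(r_a1²−r_b1²) = 22.344225, √(r_a2²−r_b2²) = 38.628782
base pitch p_b = π·m·cos α = 7.945788
CR = (22.344225 + 38.628782 − 133.897500·sin 20.76900°)/7.945788 = 1.698108
contact ratio ≈ 1.6981

1.6981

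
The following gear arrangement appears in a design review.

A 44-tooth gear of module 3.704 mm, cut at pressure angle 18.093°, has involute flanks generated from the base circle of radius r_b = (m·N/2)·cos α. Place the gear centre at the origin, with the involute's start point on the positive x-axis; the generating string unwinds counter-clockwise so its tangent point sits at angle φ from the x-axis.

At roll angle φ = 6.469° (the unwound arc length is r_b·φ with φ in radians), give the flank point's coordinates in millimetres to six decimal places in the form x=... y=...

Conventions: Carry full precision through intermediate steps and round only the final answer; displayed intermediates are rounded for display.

single-mesh involute tooth geometry (44T wheel at module 3.704)
pitch radius r_p = m·N/2 = 3.704·44/2 = 81.488000
base radius r_b = r_p·cos α = 81.488000·cos 18.093° = 77.458718
roll angle φ = 6.469° = 0.11290535 rad
x = r_b·(cos φ + φ·sin φ) = 77.950853
y = r_b·(sin φ − φ·cos φ) = 0.037114

x=77.950853 y=0.037114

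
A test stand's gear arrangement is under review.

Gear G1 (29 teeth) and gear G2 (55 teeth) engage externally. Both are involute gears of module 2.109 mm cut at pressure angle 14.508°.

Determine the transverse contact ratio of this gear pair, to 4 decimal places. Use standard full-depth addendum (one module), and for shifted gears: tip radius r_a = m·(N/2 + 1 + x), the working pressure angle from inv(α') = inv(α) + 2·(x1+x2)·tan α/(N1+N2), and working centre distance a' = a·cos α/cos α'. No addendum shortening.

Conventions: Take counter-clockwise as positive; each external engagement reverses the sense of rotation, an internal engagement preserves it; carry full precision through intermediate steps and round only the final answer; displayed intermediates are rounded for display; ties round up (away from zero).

2.0458

class = single-mesh tooth geometry [involute pair 29T × 55T, m = 2.109]
base radii: r_b1 = 29.605370, r_b2 = 56.148115
tip radii: r_a1 = 32.689500, r_a2 = 60.106500
no profile shift: α' = α, a' = a
action lengths: √(r_a1²−r_b1²) = 13.860934, √(r_a2²−r_b2²) = 21.451820
base pitch p_b = π·m·cos α = 6.414346
CR = (13.860934 + 21.451820 − 88.578000·sin 14.50800°)/6.414346 = 2.045824
contact ratio ≈ 2.0458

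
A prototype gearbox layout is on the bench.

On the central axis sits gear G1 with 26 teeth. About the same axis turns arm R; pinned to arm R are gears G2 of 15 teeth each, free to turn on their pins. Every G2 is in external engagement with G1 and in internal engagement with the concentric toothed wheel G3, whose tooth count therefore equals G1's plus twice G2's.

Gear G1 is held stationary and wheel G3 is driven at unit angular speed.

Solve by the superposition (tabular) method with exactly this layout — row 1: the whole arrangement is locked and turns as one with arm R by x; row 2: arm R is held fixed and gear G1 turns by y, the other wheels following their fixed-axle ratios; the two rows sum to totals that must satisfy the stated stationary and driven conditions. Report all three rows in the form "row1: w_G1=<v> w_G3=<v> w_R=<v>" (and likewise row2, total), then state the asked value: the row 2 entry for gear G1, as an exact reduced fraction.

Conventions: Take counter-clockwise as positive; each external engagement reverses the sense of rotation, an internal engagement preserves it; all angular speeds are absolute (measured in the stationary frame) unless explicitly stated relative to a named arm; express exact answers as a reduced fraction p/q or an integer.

row1: w_G1=28/41 w_G3=28/41 w_R=28/41
row2: w_G1=-28/41 w_G3=13/41 w_R=0
total: w_G1=0 w_G3=1 w_R=28/41
asked value: -28/41

class = planetary set [G3 = 26+2·15 = 56; Willis about the carrier]
row 1: whole set turns with the arm by x
row 2: sun turns y, ring = −(26/56)·y, arm 0
boundary: total ω_sun = x + y = 0 and total ω_ring = x − (26/56)·y = 1  ⇒  y = -28/41, x = 28/41
row 2 ring = −(26/56)·(-28/41) = 13/41
totals (row 1 + row 2): sun 28/41 + (-28/41) = 0, ring 28/41 + 13/41 = 1, arm 28/41 + 0 = 28/41
asked cell (row2, sun) = -28/41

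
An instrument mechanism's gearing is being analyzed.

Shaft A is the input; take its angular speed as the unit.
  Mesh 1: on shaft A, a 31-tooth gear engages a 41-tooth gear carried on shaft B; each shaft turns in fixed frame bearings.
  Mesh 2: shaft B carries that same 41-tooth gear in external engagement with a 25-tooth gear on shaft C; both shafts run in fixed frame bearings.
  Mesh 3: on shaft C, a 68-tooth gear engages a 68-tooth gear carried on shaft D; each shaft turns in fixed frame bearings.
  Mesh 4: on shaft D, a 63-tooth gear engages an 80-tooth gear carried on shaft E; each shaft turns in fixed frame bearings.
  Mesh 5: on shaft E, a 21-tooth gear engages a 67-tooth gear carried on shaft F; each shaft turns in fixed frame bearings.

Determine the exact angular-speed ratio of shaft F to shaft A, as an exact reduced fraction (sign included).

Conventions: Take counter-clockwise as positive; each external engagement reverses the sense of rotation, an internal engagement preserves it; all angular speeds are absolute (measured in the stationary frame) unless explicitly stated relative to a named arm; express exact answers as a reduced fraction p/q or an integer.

class = fixed-axis compound train [5 meshes; 5 ratios multiply, 5 sense flips]
mesh 1 [31T→41T]: running ratio 31/41, sense −
mesh 2 [41T→25T]: running ratio 31/25, sense +
mesh 3 [68T→68T]: running ratio 31/25, sense −
mesh 4 [63T→80T]: running ratio 1953/2000, sense +
mesh 5 [21T→67T]: running ratio 41013/134000, sense −
ω_out/ω_in = -41013/134000

-41013/134000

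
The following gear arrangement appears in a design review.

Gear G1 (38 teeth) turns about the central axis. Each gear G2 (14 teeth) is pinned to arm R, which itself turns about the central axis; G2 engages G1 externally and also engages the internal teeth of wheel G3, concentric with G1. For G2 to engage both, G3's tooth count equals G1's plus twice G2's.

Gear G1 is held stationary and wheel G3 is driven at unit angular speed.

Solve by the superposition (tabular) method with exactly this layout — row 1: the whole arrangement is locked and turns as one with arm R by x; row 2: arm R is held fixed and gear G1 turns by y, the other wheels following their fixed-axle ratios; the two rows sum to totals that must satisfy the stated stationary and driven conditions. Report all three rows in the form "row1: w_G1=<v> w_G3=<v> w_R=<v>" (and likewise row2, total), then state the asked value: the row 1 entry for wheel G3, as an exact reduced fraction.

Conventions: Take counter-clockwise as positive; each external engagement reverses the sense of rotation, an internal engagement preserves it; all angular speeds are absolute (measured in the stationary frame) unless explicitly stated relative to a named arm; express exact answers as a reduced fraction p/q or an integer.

recognized (axles ride arm R): planetary set, 38/14/66 teeth
row 1 (train locked, turned with arm): all members turn x
row 2 (arm held, sun turns y): ω_ring = −(38/66)·y, ω_arm = 0
boundary: total ω_sun = x + y = 0 and total ω_ring = x − (38/66)·y = 1  ⇒  y = -33/52, x = 33/52
row 2 ring = −(38/66)·(-33/52) = 19/52
totals (row 1 + row 2): sun 33/52 + (-33/52) = 0, ring 33/52 + 19/52 = 1, arm 33/52 + 0 = 33/52
asked cell (row1, ring) = 33/52

row1: w_G1=33/52 w_G3=33/52 w_R=33/52
row2: w_G1=-33/52 w_G3=19/52 w_R=0
total: w_G1=0 w_G3=1 w_R=33/52
asked value: 33/52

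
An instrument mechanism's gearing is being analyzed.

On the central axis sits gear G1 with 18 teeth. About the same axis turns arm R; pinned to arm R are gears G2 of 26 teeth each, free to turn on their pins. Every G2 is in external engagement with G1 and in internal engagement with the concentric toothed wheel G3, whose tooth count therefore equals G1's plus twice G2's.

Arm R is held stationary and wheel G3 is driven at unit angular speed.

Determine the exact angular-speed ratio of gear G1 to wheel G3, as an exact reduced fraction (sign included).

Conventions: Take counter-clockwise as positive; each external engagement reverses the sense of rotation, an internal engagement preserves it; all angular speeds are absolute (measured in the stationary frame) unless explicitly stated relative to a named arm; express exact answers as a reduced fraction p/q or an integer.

-35/9

recognized (axles ride arm R): planetary set, 18/26/70 teeth
ring teeth: 18 + 2·26 = 70
18(ω_sun−ω_arm) = −70(ω_ring−ω_arm),  ω_arm = 0, ω_ring = 1
ω_sun = 0 − (70/18)(1−0) = -35/9
ω_out/ω_in = -35/9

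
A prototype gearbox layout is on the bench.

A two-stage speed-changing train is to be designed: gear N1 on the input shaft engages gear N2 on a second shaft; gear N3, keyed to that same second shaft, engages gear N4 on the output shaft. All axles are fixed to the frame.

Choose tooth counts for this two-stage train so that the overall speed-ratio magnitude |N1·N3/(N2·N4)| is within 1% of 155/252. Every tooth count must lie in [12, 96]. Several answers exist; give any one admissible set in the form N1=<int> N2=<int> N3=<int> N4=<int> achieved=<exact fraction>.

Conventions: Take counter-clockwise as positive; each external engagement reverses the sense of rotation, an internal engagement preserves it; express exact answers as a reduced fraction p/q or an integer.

topology: fixed-axis compound train — 2 stages, target 155/252
target = 155/252 in lowest terms: an exact hit needs N1·N3 = k·155 and N2·N4 = k·252 for one integer k, every count in [12, 96]; additionally prefer no 1:1 stage (N1 ≠ N2, N3 ≠ N4)
k = 1…2: no 1:1-free in-range split of k·155 and k·252 into factor pairs; take k = 3
k = 3: N1·N3 = 465 = 15·31, N2·N4 = 756 = 12·63
achieved = 15·31/(12·63) = 155/252; |achieved − target| = 0 ≤ 31/5040 ✓

N1=15 N2=12 N3=31 N4=63 achieved=155/252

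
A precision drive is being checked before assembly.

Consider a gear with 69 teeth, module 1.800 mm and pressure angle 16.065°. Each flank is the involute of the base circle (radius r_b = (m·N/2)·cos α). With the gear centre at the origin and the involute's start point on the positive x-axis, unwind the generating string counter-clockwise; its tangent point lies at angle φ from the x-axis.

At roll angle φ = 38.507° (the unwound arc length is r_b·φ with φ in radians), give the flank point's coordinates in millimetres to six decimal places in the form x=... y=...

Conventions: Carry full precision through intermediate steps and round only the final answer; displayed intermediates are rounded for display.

recognized (one wheel, involute flank): single-mesh tooth geometry, m = 1.800, N = 69
pitch radius r_p = m·N/2 = 1.800·69/2 = 62.100000
base radius r_b = r_p·cos α = 62.100000·cos 16.065° = 59.674894
roll angle φ = 38.507° = 0.67207394 rad
x = r_b·(cos φ + φ·sin φ) = 71.667890
y = r_b·(sin φ − φ·cos φ) = 5.770014

x=71.667890 y=5.770014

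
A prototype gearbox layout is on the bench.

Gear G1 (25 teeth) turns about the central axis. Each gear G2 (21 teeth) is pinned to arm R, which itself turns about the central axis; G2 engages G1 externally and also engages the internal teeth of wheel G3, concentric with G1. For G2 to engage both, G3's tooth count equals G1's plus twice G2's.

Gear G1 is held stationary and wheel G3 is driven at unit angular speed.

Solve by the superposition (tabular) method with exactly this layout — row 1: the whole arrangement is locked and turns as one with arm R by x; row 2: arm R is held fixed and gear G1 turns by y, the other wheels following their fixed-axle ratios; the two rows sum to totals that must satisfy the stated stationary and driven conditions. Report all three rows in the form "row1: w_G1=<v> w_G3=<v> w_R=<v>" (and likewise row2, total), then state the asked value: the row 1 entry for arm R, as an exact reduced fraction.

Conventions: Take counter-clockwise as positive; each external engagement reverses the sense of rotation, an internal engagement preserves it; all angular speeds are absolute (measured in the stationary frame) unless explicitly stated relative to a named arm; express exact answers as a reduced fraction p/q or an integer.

recognized (axles ride arm R): planetary set, 25/21/67 teeth
superposition row 1 [locked train]: every member turns x
superposition row 2 [arm held]: sun y, ring −(25/67)·y, arm 0
boundary: total ω_sun = x + y = 0 and total ω_ring = x − (25/67)·y = 1  ⇒  y = -67/92, x = 67/92
row 2 ring = −(25/67)·(-67/92) = 25/92
totals (row 1 + row 2): sun 67/92 + (-67/92) = 0, ring 67/92 + 25/92 = 1, arm 67/92 + 0 = 67/92
asked cell (row1, arm) = 67/92

row1: w_G1=67/92 w_G3=67/92 w_R=67/92
row2: w_G1=-67/92 w_G3=25/92 w_R=0
total: w_G1=0 w_G3=1 w_R=67/92
asked value: 67/92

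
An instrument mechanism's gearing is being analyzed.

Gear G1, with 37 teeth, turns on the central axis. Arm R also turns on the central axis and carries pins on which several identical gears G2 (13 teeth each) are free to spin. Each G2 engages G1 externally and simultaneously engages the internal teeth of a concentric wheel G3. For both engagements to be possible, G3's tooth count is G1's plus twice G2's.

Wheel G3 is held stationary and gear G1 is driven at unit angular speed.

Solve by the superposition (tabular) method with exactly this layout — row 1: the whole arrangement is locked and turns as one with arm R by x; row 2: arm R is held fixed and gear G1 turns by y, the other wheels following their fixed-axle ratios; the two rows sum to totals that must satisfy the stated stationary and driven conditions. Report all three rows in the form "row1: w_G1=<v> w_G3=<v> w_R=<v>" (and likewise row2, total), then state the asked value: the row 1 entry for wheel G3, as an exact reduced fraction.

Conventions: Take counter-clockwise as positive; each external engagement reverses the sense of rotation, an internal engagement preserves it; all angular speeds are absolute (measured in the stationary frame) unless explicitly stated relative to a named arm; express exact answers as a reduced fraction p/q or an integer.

recognized (axles ride arm R): planetary set, 37/13/63 teeth
row 1 (train locked, turned with arm): all members turn x
row 2 (arm held, sun turns y): ω_ring = −(37/63)·y, ω_arm = 0
boundary: total ω_ring = x − (37/63)·y = 0 and total ω_sun = x + y = 1  ⇒  y = 63/100, x = 37/100
row 2 ring = −(37/63)·63/100 = -37/100
totals (row 1 + row 2): sun 37/100 + 63/100 = 1, ring 37/100 + (-37/100) = 0, arm 37/100 + 0 = 37/100
asked cell (row1, ring) = 37/100

row1: w_G1=37/100 w_G3=37/100 w_R=37/100
row2: w_G1=63/100 w_G3=-37/100 w_R=0
total: w_G1=1 w_G3=0 w_R=37/100
asked value: 37/100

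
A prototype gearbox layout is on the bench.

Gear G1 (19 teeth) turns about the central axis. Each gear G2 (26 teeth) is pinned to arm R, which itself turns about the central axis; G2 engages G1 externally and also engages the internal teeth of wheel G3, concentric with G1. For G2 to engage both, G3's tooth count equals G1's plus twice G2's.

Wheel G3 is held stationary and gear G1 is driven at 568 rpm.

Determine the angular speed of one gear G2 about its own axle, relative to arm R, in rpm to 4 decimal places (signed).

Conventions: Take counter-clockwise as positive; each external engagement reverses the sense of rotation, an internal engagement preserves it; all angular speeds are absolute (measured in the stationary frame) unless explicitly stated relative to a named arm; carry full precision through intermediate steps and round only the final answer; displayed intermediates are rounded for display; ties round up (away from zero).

-327.4496 rpm

planetary set (19T centre, 26T on arm, 71T internal) — Willis relation
normalise by the input: solve with ω_sun = 1, then scale by 568 rpm
ring teeth: 19 + 2·26 = 71
19(ω_sun−ω_arm) = −71(ω_ring−ω_arm),  ω_ring = 0, ω_sun = 1
19(1−ω_arm) = −71(0−ω_arm)  ⇒  90·ω_arm = 19  ⇒  ω_arm = 19/90
sun–planet mesh: 19·(1−19/90) = −26·(ω_p−ω_arm)  ⇒  ω_p−ω_arm = -1349/2340
scale: ω_p−ω_arm = -1349/2340 × 568 rpm = -327.4496 rpm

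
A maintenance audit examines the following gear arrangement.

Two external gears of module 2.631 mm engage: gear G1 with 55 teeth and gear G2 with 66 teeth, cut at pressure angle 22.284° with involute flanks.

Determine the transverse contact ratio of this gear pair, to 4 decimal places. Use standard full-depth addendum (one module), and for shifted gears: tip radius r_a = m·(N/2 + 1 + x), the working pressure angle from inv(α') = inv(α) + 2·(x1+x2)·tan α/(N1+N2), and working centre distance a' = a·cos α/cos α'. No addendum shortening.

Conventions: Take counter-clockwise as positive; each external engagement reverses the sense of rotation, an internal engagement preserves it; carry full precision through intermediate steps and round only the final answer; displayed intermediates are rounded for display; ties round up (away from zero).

topology: single-mesh involute geometry — m = 2.631, 55T/66T pair
base radii: r_b1 = 66.948900, r_b2 = 80.338680
tip radii: r_a1 = 74.983500, r_a2 = 89.454000
no profile shift: α' = α, a' = a
action lengths: √(r_a1²−r_b1²) = 33.769365, √(r_a2²−r_b2²) = 39.341003
base pitch p_b = π·m·cos α = 7.648224
CR = (33.769365 + 39.341003 − 159.175500·sin 22.28400°)/7.648224 = 1.667233
contact ratio ≈ 1.6672

1.6672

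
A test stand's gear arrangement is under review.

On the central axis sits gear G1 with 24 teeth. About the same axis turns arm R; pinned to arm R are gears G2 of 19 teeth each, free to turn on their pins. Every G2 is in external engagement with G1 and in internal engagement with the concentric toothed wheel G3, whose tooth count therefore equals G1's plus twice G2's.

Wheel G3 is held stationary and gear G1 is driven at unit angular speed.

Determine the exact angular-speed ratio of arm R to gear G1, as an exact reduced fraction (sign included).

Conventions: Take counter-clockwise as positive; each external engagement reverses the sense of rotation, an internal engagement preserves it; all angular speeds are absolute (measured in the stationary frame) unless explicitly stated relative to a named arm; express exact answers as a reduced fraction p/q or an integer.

12/43

planetary set (24T centre, 19T on arm, 62T internal) — Willis relation
ring teeth: 24 + 2·19 = 62
24(ω_sun−ω_arm) = −62(ω_ring−ω_arm),  ω_ring = 0, ω_sun = 1
24(1−ω_arm) = −62(0−ω_arm)  ⇒  86·ω_arm = 24  ⇒  ω_arm = 12/43
ω_out/ω_in = 12/43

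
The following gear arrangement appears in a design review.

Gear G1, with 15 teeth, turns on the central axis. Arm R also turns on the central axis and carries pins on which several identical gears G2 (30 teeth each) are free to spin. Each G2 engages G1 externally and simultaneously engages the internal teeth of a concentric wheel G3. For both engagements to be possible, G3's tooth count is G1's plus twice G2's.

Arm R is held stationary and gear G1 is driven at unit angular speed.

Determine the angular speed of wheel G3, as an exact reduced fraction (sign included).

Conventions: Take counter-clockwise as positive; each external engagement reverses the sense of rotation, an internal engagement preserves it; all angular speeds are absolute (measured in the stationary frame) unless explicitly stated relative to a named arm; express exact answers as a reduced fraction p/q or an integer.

-1/5

topology: planetary set — G1 15T / G2 30T / G3 75T, arm = carrier (Willis)
ring teeth: 15 + 2·30 = 75
15(ω_sun−ω_arm) = −75(ω_ring−ω_arm),  ω_arm = 0, ω_sun = 1
ω_ring = 0 − (15/75)(1−0) = -1/5
exact speed ratio = -1/5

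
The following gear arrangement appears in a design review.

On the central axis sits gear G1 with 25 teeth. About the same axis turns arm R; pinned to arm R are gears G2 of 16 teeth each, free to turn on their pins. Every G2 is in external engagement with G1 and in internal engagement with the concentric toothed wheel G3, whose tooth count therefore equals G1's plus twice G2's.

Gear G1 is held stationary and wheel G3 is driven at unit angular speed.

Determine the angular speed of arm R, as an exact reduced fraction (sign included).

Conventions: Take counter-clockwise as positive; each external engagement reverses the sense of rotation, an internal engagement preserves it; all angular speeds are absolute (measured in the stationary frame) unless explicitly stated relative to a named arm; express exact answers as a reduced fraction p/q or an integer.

recognized (axles ride arm R): planetary set, 25/16/57 teeth
ring teeth: 25 + 2·16 = 57
25(ω_sun−ω_arm) = −57(ω_ring−ω_arm),  ω_sun = 0, ω_ring = 1
25(0−ω_arm) = −57(1−ω_arm)  ⇒  82·ω_arm = 57  ⇒  ω_arm = 57/82
exact speed ratio = 57/82

57/82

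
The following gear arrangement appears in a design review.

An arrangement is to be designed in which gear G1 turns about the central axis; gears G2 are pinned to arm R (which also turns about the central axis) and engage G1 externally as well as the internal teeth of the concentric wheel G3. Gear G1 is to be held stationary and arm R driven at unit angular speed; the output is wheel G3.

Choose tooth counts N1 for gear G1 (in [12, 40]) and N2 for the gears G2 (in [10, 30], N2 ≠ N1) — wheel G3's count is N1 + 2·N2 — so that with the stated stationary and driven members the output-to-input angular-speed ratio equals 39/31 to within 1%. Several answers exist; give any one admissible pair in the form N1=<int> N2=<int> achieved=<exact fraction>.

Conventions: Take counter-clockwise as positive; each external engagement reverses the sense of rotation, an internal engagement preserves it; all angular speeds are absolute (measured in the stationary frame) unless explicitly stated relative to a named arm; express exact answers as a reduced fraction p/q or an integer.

N1=16 N2=23 achieved=39/31

topology: planetary set — design target 39/31, arm = carrier (Willis)
Willis with ω_sun = 0: ω_ring/ω_arm = (N1+N3)/N3; set equal to 39/31  ⇒  N3/N1 = 1/(39/31 − 1) = 31/8
N3 = N1 + 2·N2  ⇒  N2/N1 = (N3/N1 − 1)/2 = (31/8 − 1)/2 = 23/16
smallest multiple with N1 ≥ 12 and N2 ≥ 10: k = 1  ⇒  N1 = 1·16 = 16, N2 = 1·23 = 23 (N1 ≤ 40, N2 ≤ 30, N2 ≠ N1 ✓), N3 = 16 + 2·23 = 62
check: (N1+N3)/N3 with N1 = 16, N3 = 62 gives 39/31; |achieved − target| = 0 ≤ 39/3100 ✓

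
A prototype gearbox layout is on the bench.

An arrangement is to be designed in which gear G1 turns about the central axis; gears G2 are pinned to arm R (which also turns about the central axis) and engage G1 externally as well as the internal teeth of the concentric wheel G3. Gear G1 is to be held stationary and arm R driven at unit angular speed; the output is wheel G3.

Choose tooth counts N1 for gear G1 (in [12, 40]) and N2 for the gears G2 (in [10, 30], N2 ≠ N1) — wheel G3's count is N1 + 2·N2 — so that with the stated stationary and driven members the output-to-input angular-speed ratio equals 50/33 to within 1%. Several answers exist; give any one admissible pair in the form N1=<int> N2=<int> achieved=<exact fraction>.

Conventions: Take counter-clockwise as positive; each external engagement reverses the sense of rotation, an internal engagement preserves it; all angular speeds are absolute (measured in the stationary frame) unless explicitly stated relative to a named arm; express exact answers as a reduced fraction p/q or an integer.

N1=34 N2=16 achieved=50/33

planetary set to be sized for 50/33 (Willis relation)
Willis with ω_sun = 0: ω_ring/ω_arm = (N1+N3)/N3; set equal to 50/33  ⇒  N3/N1 = 1/(50/33 − 1) = 33/17
N3 = N1 + 2·N2  ⇒  N2/N1 = (N3/N1 − 1)/2 = (33/17 − 1)/2 = 8/17
smallest multiple with N1 ≥ 12 and N2 ≥ 10: k = 2  ⇒  N1 = 2·17 = 34, N2 = 2·8 = 16 (N1 ≤ 40, N2 ≤ 30, N2 ≠ N1 ✓), N3 = 34 + 2·16 = 66
check: (N1+N3)/N3 with N1 = 34, N3 = 66 gives 50/33; |achieved − target| = 0 ≤ 1/66 ✓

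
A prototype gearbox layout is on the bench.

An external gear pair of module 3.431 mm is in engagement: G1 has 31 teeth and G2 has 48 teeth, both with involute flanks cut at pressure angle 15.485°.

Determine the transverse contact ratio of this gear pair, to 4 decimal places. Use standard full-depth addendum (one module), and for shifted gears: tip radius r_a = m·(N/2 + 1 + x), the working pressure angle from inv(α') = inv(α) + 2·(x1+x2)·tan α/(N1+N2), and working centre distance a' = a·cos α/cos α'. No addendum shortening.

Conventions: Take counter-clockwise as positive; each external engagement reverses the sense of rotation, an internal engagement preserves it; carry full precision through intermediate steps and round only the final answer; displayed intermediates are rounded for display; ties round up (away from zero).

1.9662

topology: single-mesh involute geometry — m = 3.431, 31T/48T pair
base radii: r_b1 = 51.250068, r_b2 = 79.354944
tip radii: r_a1 = 56.611500, r_a2 = 85.775000
no profile shift: α' = α, a' = a
action lengths: √(r_a1²−r_b1²) = 24.047712, √(r_a2²−r_b2²) = 32.559844
base pitch p_b = π·m·cos α = 10.387538
CR = (24.047712 + 32.559844 − 135.524500·sin 15.48500°)/10.387538 = 1.966241
contact ratio ≈ 1.9662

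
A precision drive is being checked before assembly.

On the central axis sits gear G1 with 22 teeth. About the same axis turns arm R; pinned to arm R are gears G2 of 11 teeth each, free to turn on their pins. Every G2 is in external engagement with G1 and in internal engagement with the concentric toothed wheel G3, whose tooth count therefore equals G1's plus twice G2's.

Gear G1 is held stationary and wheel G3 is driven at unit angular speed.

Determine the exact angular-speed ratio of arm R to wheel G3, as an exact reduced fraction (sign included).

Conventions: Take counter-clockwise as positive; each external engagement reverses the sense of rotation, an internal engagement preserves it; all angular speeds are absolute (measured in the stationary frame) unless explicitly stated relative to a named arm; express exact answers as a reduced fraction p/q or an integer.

2/3

topology: planetary set — G1 22T / G2 11T / G3 44T, arm = carrier (Willis)
ring teeth: 22 + 2·11 = 44
22(ω_sun−ω_arm) = −44(ω_ring−ω_arm),  ω_sun = 0, ω_ring = 1
22(0−ω_arm) = −44(1−ω_arm)  ⇒  66·ω_arm = 44  ⇒  ω_arm = 2/3
ω_out/ω_in = 2/3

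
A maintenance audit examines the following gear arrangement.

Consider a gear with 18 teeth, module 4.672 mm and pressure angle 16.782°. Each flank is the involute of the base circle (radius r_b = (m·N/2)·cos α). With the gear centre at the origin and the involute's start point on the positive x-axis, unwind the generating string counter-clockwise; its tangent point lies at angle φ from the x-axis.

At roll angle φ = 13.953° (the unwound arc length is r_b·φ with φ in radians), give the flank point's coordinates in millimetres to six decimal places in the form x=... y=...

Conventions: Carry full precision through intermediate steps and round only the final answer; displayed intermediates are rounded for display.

class = single-mesh tooth geometry [base-circle involute, m = 4.672, 18T]
pitch radius r_p = m·N/2 = 4.672·18/2 = 42.048000
base radius r_b = r_p·cos α = 42.048000·cos 16.782° = 40.257186
roll angle φ = 13.953° = 0.24352579 rad
x = r_b·(cos φ + φ·sin φ) = 41.433269
y = r_b·(sin φ − φ·cos φ) = 0.192655

x=41.433269 y=0.192655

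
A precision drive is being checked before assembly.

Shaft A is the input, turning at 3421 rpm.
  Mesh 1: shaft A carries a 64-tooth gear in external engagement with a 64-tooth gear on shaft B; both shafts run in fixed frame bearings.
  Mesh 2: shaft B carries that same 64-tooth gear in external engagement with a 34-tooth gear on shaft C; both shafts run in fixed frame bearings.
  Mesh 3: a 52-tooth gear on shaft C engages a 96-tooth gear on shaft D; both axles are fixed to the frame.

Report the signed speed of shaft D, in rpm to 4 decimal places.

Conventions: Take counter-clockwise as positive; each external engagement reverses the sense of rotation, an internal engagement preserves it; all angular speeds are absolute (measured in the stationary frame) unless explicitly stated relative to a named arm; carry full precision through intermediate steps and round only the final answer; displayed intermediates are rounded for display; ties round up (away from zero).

class = fixed-axis compound train [3 meshes; 3 ratios multiply, 3 sense flips]
mesh 1 [64T→64T]: ω = 3421.0000×64/64 = 3421.0000 rpm, sense flips to −
mesh 2 [64T→34T]: ω = 3421.0000×64/34 = 6439.5294 rpm, sense flips to +
mesh 3 [52T→96T]: ω = 6439.5294×52/96 = 3488.0784 rpm, sense flips to −
signed output speed = -3488.0784 rpm

-3488.0784 rpm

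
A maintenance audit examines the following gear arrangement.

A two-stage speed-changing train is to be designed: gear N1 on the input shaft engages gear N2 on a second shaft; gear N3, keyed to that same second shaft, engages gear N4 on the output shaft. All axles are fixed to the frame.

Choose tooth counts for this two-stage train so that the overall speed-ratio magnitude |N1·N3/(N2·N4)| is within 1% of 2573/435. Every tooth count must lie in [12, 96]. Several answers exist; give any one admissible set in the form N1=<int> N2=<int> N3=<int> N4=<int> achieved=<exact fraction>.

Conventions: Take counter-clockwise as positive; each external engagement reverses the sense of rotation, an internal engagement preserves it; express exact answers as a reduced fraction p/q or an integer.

design class (target 2573/435): fixed-axis compound train
target = 2573/435 in lowest terms: an exact hit needs N1·N3 = k·2573 and N2·N4 = k·435 for one integer k, every count in [12, 96]; additionally prefer no 1:1 stage (N1 ≠ N2, N3 ≠ N4)
k = 1: N1·N3 = 2573 = 31·83, N2·N4 = 435 = 15·29
achieved = 31·83/(15·29) = 2573/435; |achieved − target| = 0 ≤ 2573/43500 ✓

N1=31 N2=15 N3=83 N4=29 achieved=2573/435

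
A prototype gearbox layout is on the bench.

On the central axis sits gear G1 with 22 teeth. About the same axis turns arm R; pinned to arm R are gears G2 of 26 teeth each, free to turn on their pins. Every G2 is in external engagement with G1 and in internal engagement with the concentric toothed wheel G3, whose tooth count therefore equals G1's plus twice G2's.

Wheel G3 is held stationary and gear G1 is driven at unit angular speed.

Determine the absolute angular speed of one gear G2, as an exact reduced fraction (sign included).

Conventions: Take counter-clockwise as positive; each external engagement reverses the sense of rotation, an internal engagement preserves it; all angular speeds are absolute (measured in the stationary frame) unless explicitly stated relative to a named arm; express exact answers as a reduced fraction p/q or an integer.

-11/26

topology: planetary set — G1 22T / G2 26T / G3 74T, arm = carrier (Willis)
ring teeth: 22 + 2·26 = 74
22(ω_sun−ω_arm) = −74(ω_ring−ω_arm),  ω_ring = 0, ω_sun = 1
22(1−ω_arm) = −74(0−ω_arm)  ⇒  96·ω_arm = 22  ⇒  ω_arm = 11/48
sun–planet mesh: 22·(1−11/48) = −26·(ω_p−ω_arm)  ⇒  ω_p−ω_arm = -407/624
ω_p = 11/48 − 407/624 = -11/26
exact speed ratio = -11/26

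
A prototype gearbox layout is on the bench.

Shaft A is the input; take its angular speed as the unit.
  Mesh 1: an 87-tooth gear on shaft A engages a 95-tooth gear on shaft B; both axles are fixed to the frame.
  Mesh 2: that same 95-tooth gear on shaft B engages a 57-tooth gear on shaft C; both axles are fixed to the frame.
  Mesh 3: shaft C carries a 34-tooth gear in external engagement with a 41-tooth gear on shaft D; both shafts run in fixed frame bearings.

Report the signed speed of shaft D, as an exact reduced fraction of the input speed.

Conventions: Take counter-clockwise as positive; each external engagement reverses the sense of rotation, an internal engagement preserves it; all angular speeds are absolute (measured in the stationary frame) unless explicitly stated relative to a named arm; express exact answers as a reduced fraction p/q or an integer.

3-mesh fixed-axis compound train (all bearings frame-fixed)
mesh 1 [87T→95T]: |ω|/ω_in = 1×87/95 = 87/95, sense flips to −
mesh 2 [95T→57T]: |ω|/ω_in = (87/95)×95/57 = 29/19, sense flips to +
mesh 3 [34T→41T]: |ω|/ω_in = (29/19)×34/41 = 986/779, sense flips to −
signed output speed (× input speed) = -986/779

-986/779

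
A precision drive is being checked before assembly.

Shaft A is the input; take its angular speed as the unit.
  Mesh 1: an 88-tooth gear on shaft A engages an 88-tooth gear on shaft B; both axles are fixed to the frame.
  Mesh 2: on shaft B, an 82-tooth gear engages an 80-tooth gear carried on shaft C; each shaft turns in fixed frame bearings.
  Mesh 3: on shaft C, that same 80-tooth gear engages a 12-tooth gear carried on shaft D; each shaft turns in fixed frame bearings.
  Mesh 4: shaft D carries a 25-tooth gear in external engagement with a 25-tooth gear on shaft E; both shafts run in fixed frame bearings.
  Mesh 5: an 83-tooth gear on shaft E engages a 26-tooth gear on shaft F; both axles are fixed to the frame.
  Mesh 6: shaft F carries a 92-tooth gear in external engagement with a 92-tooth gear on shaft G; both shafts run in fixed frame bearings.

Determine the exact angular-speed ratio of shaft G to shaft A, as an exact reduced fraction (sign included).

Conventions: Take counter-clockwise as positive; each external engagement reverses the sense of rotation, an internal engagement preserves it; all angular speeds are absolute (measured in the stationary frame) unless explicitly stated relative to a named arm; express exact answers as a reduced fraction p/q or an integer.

3403/156

class = fixed-axis compound train [6 meshes; 6 ratios multiply, 6 sense flips]
mesh 1 [88T→88T]: running ratio 1, sense −
mesh 2 [82T→80T]: running ratio 41/40, sense +
mesh 3 [80T→12T]: running ratio 41/6, sense −
mesh 4 [25T→25T]: running ratio 41/6, sense +
mesh 5 [83T→26T]: running ratio 3403/156, sense −
mesh 6 [92T→92T]: running ratio 3403/156, sense +
ω_out/ω_in = 3403/156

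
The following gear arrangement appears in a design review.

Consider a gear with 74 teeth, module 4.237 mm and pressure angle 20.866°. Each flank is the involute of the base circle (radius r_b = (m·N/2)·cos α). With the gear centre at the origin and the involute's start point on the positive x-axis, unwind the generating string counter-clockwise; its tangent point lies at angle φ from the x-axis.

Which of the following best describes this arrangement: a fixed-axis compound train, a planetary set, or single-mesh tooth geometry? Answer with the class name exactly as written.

recognized (one wheel, involute flank): single-mesh tooth geometry, m = 4.237, N = 74
classification: single-mesh tooth geometry

single-mesh tooth geometry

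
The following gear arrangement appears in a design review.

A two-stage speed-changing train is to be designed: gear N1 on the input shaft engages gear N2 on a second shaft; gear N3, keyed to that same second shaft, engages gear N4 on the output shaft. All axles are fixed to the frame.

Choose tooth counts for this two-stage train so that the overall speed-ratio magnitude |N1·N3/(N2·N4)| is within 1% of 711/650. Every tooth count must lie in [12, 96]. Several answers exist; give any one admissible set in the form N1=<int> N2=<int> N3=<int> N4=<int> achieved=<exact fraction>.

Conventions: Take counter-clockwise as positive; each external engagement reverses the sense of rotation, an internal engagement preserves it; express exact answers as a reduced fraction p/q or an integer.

2-stage fixed-axis compound train for ratio 711/650
target = 711/650 in lowest terms: an exact hit needs N1·N3 = k·711 and N2·N4 = k·650 for one integer k, every count in [12, 96]; additionally prefer no 1:1 stage (N1 ≠ N2, N3 ≠ N4)
k = 1: no 1:1-free in-range split of k·711 and k·650 into factor pairs; take k = 2
k = 2: N1·N3 = 1422 = 18·79, N2·N4 = 1300 = 20·65
achieved = 18·79/(20·65) = 711/650; |achieved − target| = 0 ≤ 711/65000 ✓

N1=18 N2=20 N3=79 N4=65 achieved=711/650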